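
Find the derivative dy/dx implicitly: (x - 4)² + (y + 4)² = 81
Differentiate the relation implicitly: treat y = y(x) and apply the chain rule, so every y-derivative picks up a y' = dy/dx factor.

With everything moved to the left-hand side, differentiate term by term:
  d/dx[(x - 4)^2] = 2x - 8
  d/dx[(y + 4)^2] = 2·y'(y + 4)
  d/dx[-81] = 0

Separating the contributions that come from x directly and those that come through y:
  without y':      2x - 8
  multiplying y':  2y + 8

so (2x - 8) + (2y + 8)·y' = 0, and therefore
  dy/dx = -(2x - 8)/(2y + 8) = (4 - x)/(y + 4)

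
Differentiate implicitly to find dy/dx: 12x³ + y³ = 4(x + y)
Take d/dx of both sides. Since y is implicitly a function of x, the chain rule attaches a y' = dy/dx factor whenever we differentiate through y.

Set F(x, y) = (left side) − (right side), so the curve is F = 0. Differentiating each term of F:
  d/dx[12x^3] = 36x^2
  d/dx[-4x] = -4
  d/dx[y^3] = 3y^2·y'
  d/dx[-4y] = -4·y'

Collecting, the y'-free part is the partial derivative in x and the y' coefficient is the partial derivative in y:
  ∂F/∂x = 36x^2 - 4
  ∂F/∂y = 3y^2 - 4

so d/dx[F(x, y(x))] = ∂F/∂x + (∂F/∂y)·y' = 0. Rearranging,
  dy/dx = -(∂F/∂x)/(∂F/∂y) = -(36x^2 - 4)/(3y^2 - 4) = 4(1 - 9x^2)/(3y^2 - 4)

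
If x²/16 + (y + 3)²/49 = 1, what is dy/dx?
Apply d/dx to both sides, remembering that y depends on x. Each occurrence of y therefore brings in a y' = dy/dx via the chain rule.

With F(x, y) equal to the left-hand side minus the right, differentiate F term by term:
  d/dx[x^2/16] = x/8
  d/dx[(y + 3)^2/49] = 2·y'(y + 3)/49
  d/dx[-1] = 0
Adding these up, d/dx[F] = 0 becomes
  (x/8) + (2y/49 + 6/49)·y' = 0,
so isolating y',
  dy/dx = -(x/8)/(2y/49 + 6/49)
        = -(x/8)/(2(y + 3)/49) = -49x/(16y + 48)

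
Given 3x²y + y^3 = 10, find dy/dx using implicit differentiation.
Differentiate the relation implicitly: treat y = y(x) and apply the chain rule, so every y-derivative picks up a y' = dy/dx factor.

With everything moved to the left-hand side, differentiate term by term:
  d/dx[3x^2y] = 3x^2·y' + 6xy
  d/dx[y^3] = 3y^2·y'
  d/dx[-10] = 0

Separating the contributions that come from x directly and those that come through y:
  without y':      6xy
  multiplying y':  3x^2 + 3y^2

so (6xy) + (3x^2 + 3y^2)·y' = 0, and therefore
  dy/dx = -(6xy)/(3x^2 + 3y^2) = -2xy/(x^2 + y^2)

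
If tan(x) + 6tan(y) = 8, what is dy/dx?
Differentiate the relation implicitly: treat y = y(x) and apply the chain rule, so every y-derivative picks up a y' = dy/dx factor.

With everything moved to the left-hand side, differentiate term by term:
  d/dx[tan(x)] = tan(x)^2 + 1
  d/dx[6tan(y)] = 6·y'(tan(y)^2 + 1)
  d/dx[-8] = 0

Separating the contributions that come from x directly and those that come through y:
  without y':      tan(x)^2 + 1
  multiplying y':  6tan(y)^2 + 6

so (tan(x)^2 + 1) + (6tan(y)^2 + 6)·y' = 0, and therefore
  dy/dx = -(tan(x)^2 + 1)/(6tan(y)^2 + 6) = -cos(y)^2/(6cos(x)^2)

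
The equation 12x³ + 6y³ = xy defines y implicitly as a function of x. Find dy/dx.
Apply d/dx to both sides, remembering that y depends on x. Each occurrence of y therefore brings in a y' = dy/dx via the chain rule.

With F(x, y) equal to the left-hand side minus the right, differentiate F term by term:
  d/dx[12x^3] = 36x^2
  d/dx[-xy] = -x·y' - y
  d/dx[6y^3] = 18y^2·y'
Adding these up, d/dx[F] = 0 becomes
  (36x^2 - y) + (-x + 18y^2)·y' = 0,
so isolating y',
  dy/dx = -(36x^2 - y)/(-x + 18y^2) = (36x^2 - y)/(x - 18y^2)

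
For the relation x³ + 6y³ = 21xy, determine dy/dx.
Take d/dx of both sides. Since y is implicitly a function of x, the chain rule attaches a y' = dy/dx factor whenever we differentiate through y.

Set F(x, y) = (left side) − (right side), so the curve is F = 0. Differentiating each term of F:
  d/dx[x^3] = 3x^2
  d/dx[-21xy] = -21x·y' - 21y
  d/dx[6y^3] = 18y^2·y'

Collecting, the y'-free part is the partial derivative in x and the y' coefficient is the partial derivative in y:
  ∂F/∂x = 3x^2 - 21y
  ∂F/∂y = -21x + 18y^2

so d/dx[F(x, y(x))] = ∂F/∂x + (∂F/∂y)·y' = 0. Rearranging,
  dy/dx = -(∂F/∂x)/(∂F/∂y) = -(3x^2 - 21y)/(-21x + 18y^2) = (x^2 - 7y)/(7x - 6y^2)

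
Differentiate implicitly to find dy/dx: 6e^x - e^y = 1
Differentiate the relation implicitly: treat y = y(x) and apply the chain rule, so every y-derivative picks up a y' = dy/dx factor.

With everything moved to the left-hand side, differentiate term by term:
  d/dx[6e^(x)] = 6e^(x)
  d/dx[-e^(y)] = -y'·e^(y)
  d/dx[-1] = 0

Separating the contributions that come from x directly and those that come through y:
  without y':      6e^(x)
  multiplying y':  -e^(y)

so (6e^(x)) + (-e^(y))·y' = 0, and therefore
  dy/dx = -(6e^(x))/(-e^(y)) = 6e^(x - y)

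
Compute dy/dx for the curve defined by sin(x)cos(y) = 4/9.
Differentiate the relation implicitly: treat y = y(x) and apply the chain rule, so every y-derivative picks up a y' = dy/dx factor.

With everything moved to the left-hand side, differentiate term by term:
  d/dx[sin(x)·cos(y)] = -y'·sin(x)·sin(y) + cos(x)·cos(y)
  d/dx[-4/9] = 0

Separating the contributions that come from x directly and those that come through y:
  without y':      cos(x)·cos(y)
  multiplying y':  -sin(x)·sin(y)

so (cos(x)·cos(y)) + (-sin(x)·sin(y))·y' = 0, and therefore
  dy/dx = -(cos(x)·cos(y))/(-sin(x)·sin(y)) = 1/(tan(x)·tan(y))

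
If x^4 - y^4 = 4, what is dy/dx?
Differentiate both sides with respect to x, treating y as y(x). By the chain rule, any term containing y contributes a factor of y' = dy/dx when we differentiate it.

Move every term to one side and write the relation as F(x, y) = 0. Term by term,
  d/dx[x^4] = 4x^3
  d/dx[-y^4] = -4y^3·y'
  d/dx[-4] = 0

The pieces without y' make up ∂F/∂x and the coefficient of y' is ∂F/∂y:
  ∂F/∂x = 4x^3,
  ∂F/∂y = -4y^3.

Since d/dx[F] = ∂F/∂x + (∂F/∂y)·y' = 0, solve for y':
  (∂F/∂y)·y' = -∂F/∂x
  dy/dx = -(∂F/∂x)/(∂F/∂y) = -(4x^3)/(-4y^3) = x^3/y^3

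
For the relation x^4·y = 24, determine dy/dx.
Take d/dx of both sides. Since y is implicitly a function of x, the chain rule attaches a y' = dy/dx factor whenever we differentiate through y.

Set F(x, y) = (left side) − (right side), so the curve is F = 0. Differentiating each term of F:
  d/dx[x^4y] = x^4·y' + 4x^3y
  d/dx[-24] = 0

Collecting, the y'-free part is the partial derivative in x and the y' coefficient is the partial derivative in y:
  ∂F/∂x = 4x^3y
  ∂F/∂y = x^4

so d/dx[F(x, y(x))] = ∂F/∂x + (∂F/∂y)·y' = 0. Rearranging,
  dy/dx = -(∂F/∂x)/(∂F/∂y) = -(4x^3y)/(x^4) = -4y/x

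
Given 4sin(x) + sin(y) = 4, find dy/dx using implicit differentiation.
Take d/dx of both sides. Since y is implicitly a function of x, the chain rule attaches a y' = dy/dx factor whenever we differentiate through y.

Set F(x, y) = (left side) − (right side), so the curve is F = 0. Differentiating each term of F:
  d/dx[4sin(x)] = 4cos(x)
  d/dx[sin(y)] = y'·cos(y)
  d/dx[-4] = 0

Collecting, the y'-free part is the partial derivative in x and the y' coefficient is the partial derivative in y:
  ∂F/∂x = 4cos(x)
  ∂F/∂y = cos(y)

so d/dx[F(x, y(x))] = ∂F/∂x + (∂F/∂y)·y' = 0. Rearranging,
  dy/dx = -(∂F/∂x)/(∂F/∂y) = -(4cos(x))/(cos(y)) = -4cos(x)/cos(y)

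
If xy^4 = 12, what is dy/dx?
Take d/dx of both sides. Since y is implicitly a function of x, the chain rule attaches a y' = dy/dx factor whenever we differentiate through y.

Set F(x, y) = (left side) − (right side), so the curve is F = 0. Differentiating each term of F:
  d/dx[xy^4] = 4xy^3·y' + y^4
  d/dx[-12] = 0

Collecting, the y'-free part is the partial derivative in x and the y' coefficient is the partial derivative in y:
  ∂F/∂x = y^4
  ∂F/∂y = 4xy^3

so d/dx[F(x, y(x))] = ∂F/∂x + (∂F/∂y)·y' = 0. Rearranging,
  dy/dx = -(∂F/∂x)/(∂F/∂y) = -(y^4)/(4xy^3) = -y/(4x)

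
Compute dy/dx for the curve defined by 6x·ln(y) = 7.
Differentiate both sides with respect to x, treating y as y(x). By the chain rule, any term containing y contributes a factor of y' = dy/dx when we differentiate it.

Move every term to one side and write the relation as F(x, y) = 0. Term by term,
  d/dx[6x·ln(y)] = 6x·y'/y + 6ln(y)
  d/dx[-7] = 0

The pieces without y' make up ∂F/∂x and the coefficient of y' is ∂F/∂y:
  ∂F/∂x = 6ln(y),
  ∂F/∂y = 6x/y.

Since d/dx[F] = ∂F/∂x + (∂F/∂y)·y' = 0, solve for y':
  (∂F/∂y)·y' = -∂F/∂x
  dy/dx = -(∂F/∂x)/(∂F/∂y) = -(6ln(y))/(6x/y) = -y·ln(y)/x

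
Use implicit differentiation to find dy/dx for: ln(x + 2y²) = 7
Differentiate both sides with respect to x, treating y as y(x). By the chain rule, any term containing y contributes a factor of y' = dy/dx when we differentiate it.

Move every term to one side and write the relation as F(x, y) = 0. Term by term,
  d/dx[ln(x + 2y^2)] = (4y·y' + 1)/(x + 2y^2)
  d/dx[-7] = 0

The pieces without y' make up ∂F/∂x and the coefficient of y' is ∂F/∂y:
  ∂F/∂x = 1/(x + 2y^2),
  ∂F/∂y = 4y/(x + 2y^2).

Since d/dx[F] = ∂F/∂x + (∂F/∂y)·y' = 0, solve for y':
  (∂F/∂y)·y' = -∂F/∂x
  dy/dx = -(∂F/∂x)/(∂F/∂y) = -(1/(x + 2y^2))/(4y/(x + 2y^2)) = -1/(4y)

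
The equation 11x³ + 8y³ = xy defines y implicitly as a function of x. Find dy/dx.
Differentiate the relation implicitly: treat y = y(x) and apply the chain rule, so every y-derivative picks up a y' = dy/dx factor.

With everything moved to the left-hand side, differentiate term by term:
  d/dx[11x^3] = 33x^2
  d/dx[-xy] = -x·y' - y
  d/dx[8y^3] = 24y^2·y'

Separating the contributions that come from x directly and those that come through y:
  without y':      33x^2 - y
  multiplying y':  -x + 24y^2

so (33x^2 - y) + (-x + 24y^2)·y' = 0, and therefore
  dy/dx = -(33x^2 - y)/(-x + 24y^2) = (33x^2 - y)/(x - 24y^2)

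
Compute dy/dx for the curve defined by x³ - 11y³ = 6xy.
Apply d/dx to both sides, remembering that y depends on x. Each occurrence of y therefore brings in a y' = dy/dx via the chain rule.

With F(x, y) equal to the left-hand side minus the right, differentiate F term by term:
  d/dx[x^3] = 3x^2
  d/dx[-6xy] = -6x·y' - 6y
  d/dx[-11y^3] = -33y^2·y'
Adding these up, d/dx[F] = 0 becomes
  (3x^2 - 6y) + (-6x - 33y^2)·y' = 0,
so isolating y',
  dy/dx = -(3x^2 - 6y)/(-6x - 33y^2) = (x^2 - 2y)/(2x + 11y^2)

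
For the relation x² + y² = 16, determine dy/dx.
Differentiate both sides with respect to x, treating y as y(x). By the chain rule, any term containing y contributes a factor of y' = dy/dx when we differentiate it.

Move every term to one side and write the relation as F(x, y) = 0. Term by term,
  d/dx[x^2] = 2x
  d/dx[y^2] = 2y·y'
  d/dx[-16] = 0

The pieces without y' make up ∂F/∂x and the coefficient of y' is ∂F/∂y:
  ∂F/∂x = 2x,
  ∂F/∂y = 2y.

Since d/dx[F] = ∂F/∂x + (∂F/∂y)·y' = 0, solve for y':
  (∂F/∂y)·y' = -∂F/∂x
  dy/dx = -(∂F/∂x)/(∂F/∂y) = -(2x)/(2y) = -x/y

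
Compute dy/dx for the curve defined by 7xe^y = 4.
Differentiate the relation implicitly: treat y = y(x) and apply the chain rule, so every y-derivative picks up a y' = dy/dx factor.

With everything moved to the left-hand side, differentiate term by term:
  d/dx[7x·e^(y)] = 7x·y'·e^(y) + 7e^(y)
  d/dx[-4] = 0

Separating the contributions that come from x directly and those that come through y:
  without y':      7e^(y)
  multiplying y':  7x·e^(y)

so (7e^(y)) + (7x·e^(y))·y' = 0, and therefore
  dy/dx = -(7e^(y))/(7x·e^(y)) = -1/x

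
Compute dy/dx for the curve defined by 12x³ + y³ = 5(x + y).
Differentiate the relation implicitly: treat y = y(x) and apply the chain rule, so every y-derivative picks up a y' = dy/dx factor.

With everything moved to the left-hand side, differentiate term by term:
  d/dx[12x^3] = 36x^2
  d/dx[-5x] = -5
  d/dx[y^3] = 3y^2·y'
  d/dx[-5y] = -5·y'

Separating the contributions that come from x directly and those that come through y:
  without y':      36x^2 - 5
  multiplying y':  3y^2 - 5

so (36x^2 - 5) + (3y^2 - 5)·y' = 0, and therefore
  dy/dx = -(36x^2 - 5)/(3y^2 - 5) = (5 - 36x^2)/(3y^2 - 5)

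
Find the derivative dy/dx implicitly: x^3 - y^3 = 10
Apply d/dx to both sides, remembering that y depends on x. Each occurrence of y therefore brings in a y' = dy/dx via the chain rule.

With F(x, y) equal to the left-hand side minus the right, differentiate F term by term:
  d/dx[x^3] = 3x^2
  d/dx[-y^3] = -3y^2·y'
  d/dx[-10] = 0
Adding these up, d/dx[F] = 0 becomes
  (3x^2) + (-3y^2)·y' = 0,
so isolating y',
  dy/dx = -(3x^2)/(-3y^2) = x^2/y^2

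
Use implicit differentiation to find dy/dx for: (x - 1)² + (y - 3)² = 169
Take d/dx of both sides. Since y is implicitly a function of x, the chain rule attaches a y' = dy/dx factor whenever we differentiate through y.

Set F(x, y) = (left side) − (right side), so the curve is F = 0. Differentiating each term of F:
  d/dx[(x - 1)^2] = 2x - 2
  d/dx[(y - 3)^2] = 2·y'(y - 3)
  d/dx[-169] = 0

Collecting, the y'-free part is the partial derivative in x and the y' coefficient is the partial derivative in y:
  ∂F/∂x = 2x - 2
  ∂F/∂y = 2y - 6

so d/dx[F(x, y(x))] = ∂F/∂x + (∂F/∂y)·y' = 0. Rearranging,
  dy/dx = -(∂F/∂x)/(∂F/∂y) = -(2x - 2)/(2y - 6) = (1 - x)/(y - 3)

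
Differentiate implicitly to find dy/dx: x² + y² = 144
Differentiate both sides with respect to x, treating y as y(x). By the chain rule, any term containing y contributes a factor of y' = dy/dx when we differentiate it.

Move every term to one side and write the relation as F(x, y) = 0. Term by term,
  d/dx[x^2] = 2x
  d/dx[y^2] = 2y·y'
  d/dx[-144] = 0

The pieces without y' make up ∂F/∂x and the coefficient of y' is ∂F/∂y:
  ∂F/∂x = 2x,
  ∂F/∂y = 2y.

Since d/dx[F] = ∂F/∂x + (∂F/∂y)·y' = 0, solve for y':
  (∂F/∂y)·y' = -∂F/∂x
  dy/dx = -(∂F/∂x)/(∂F/∂y) = -(2x)/(2y) = -x/y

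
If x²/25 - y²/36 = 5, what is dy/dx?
Differentiate both sides with respect to x, treating y as y(x). By the chain rule, any term containing y contributes a factor of y' = dy/dx when we differentiate it.

Move every term to one side and write the relation as F(x, y) = 0. Term by term,
  d/dx[x^2/25] = 2x/25
  d/dx[-y^2/36] = -y·y'/18
  d/dx[-5] = 0

The pieces without y' make up ∂F/∂x and the coefficient of y' is ∂F/∂y:
  ∂F/∂x = 2x/25,
  ∂F/∂y = -y/18.

Since d/dx[F] = ∂F/∂x + (∂F/∂y)·y' = 0, solve for y':
  (∂F/∂y)·y' = -∂F/∂x
  dy/dx = -(∂F/∂x)/(∂F/∂y) = -(2x/25)/(-y/18) = 36x/(25y)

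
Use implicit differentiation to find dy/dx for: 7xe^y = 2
Take d/dx of both sides. Since y is implicitly a function of x, the chain rule attaches a y' = dy/dx factor whenever we differentiate through y.

Set F(x, y) = (left side) − (right side), so the curve is F = 0. Differentiating each term of F:
  d/dx[7x·e^(y)] = 7x·y'·e^(y) + 7e^(y)
  d/dx[-2] = 0

Collecting, the y'-free part is the partial derivative in x and the y' coefficient is the partial derivative in y:
  ∂F/∂x = 7e^(y)
  ∂F/∂y = 7x·e^(y)

so d/dx[F(x, y(x))] = ∂F/∂x + (∂F/∂y)·y' = 0. Rearranging,
  dy/dx = -(∂F/∂x)/(∂F/∂y) = -(7e^(y))/(7x·e^(y)) = -1/x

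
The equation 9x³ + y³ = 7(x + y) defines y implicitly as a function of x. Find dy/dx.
Differentiate the relation implicitly: treat y = y(x) and apply the chain rule, so every y-derivative picks up a y' = dy/dx factor.

With everything moved to the left-hand side, differentiate term by term:
  d/dx[9x^3] = 27x^2
  d/dx[-7x] = -7
  d/dx[y^3] = 3y^2·y'
  d/dx[-7y] = -7·y'

Separating the contributions that come from x directly and those that come through y:
  without y':      27x^2 - 7
  multiplying y':  3y^2 - 7

so (27x^2 - 7) + (3y^2 - 7)·y' = 0, and therefore
  dy/dx = -(27x^2 - 7)/(3y^2 - 7) = (7 - 27x^2)/(3y^2 - 7)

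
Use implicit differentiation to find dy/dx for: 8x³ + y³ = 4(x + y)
Differentiate the relation implicitly: treat y = y(x) and apply the chain rule, so every y-derivative picks up a y' = dy/dx factor.

With everything moved to the left-hand side, differentiate term by term:
  d/dx[8x^3] = 24x^2
  d/dx[-4x] = -4
  d/dx[y^3] = 3y^2·y'
  d/dx[-4y] = -4·y'

Separating the contributions that come from x directly and those that come through y:
  without y':      24x^2 - 4
  multiplying y':  3y^2 - 4

so (24x^2 - 4) + (3y^2 - 4)·y' = 0, and therefore
  dy/dx = -(24x^2 - 4)/(3y^2 - 4) = 4(1 - 6x^2)/(3y^2 - 4)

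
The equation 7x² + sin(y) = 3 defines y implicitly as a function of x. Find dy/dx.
Apply d/dx to both sides, remembering that y depends on x. Each occurrence of y therefore brings in a y' = dy/dx via the chain rule.

With F(x, y) equal to the left-hand side minus the right, differentiate F term by term:
  d/dx[7x^2] = 14x
  d/dx[sin(y)] = y'·cos(y)
  d/dx[-3] = 0
Adding these up, d/dx[F] = 0 becomes
  (14x) + (cos(y))·y' = 0,
so isolating y',
  dy/dx = -(14x)/(cos(y)) = -14x/cos(y)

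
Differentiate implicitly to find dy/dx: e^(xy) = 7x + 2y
Apply d/dx to both sides, remembering that y depends on x. Each occurrence of y therefore brings in a y' = dy/dx via the chain rule.

With F(x, y) equal to the left-hand side minus the right, differentiate F term by term:
  d/dx[-7x] = -7
  d/dx[-2y] = -2·y'
  d/dx[e^(xy)] = (x·y' + y)·e^(xy)
Adding these up, d/dx[F] = 0 becomes
  (y·e^(xy) - 7) + (x·e^(xy) - 2)·y' = 0,
so isolating y',
  dy/dx = -(y·e^(xy) - 7)/(x·e^(xy) - 2) = (-y·e^(xy) + 7)/(x·e^(xy) - 2)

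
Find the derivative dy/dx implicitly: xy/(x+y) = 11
Differentiate the relation implicitly: treat y = y(x) and apply the chain rule, so every y-derivative picks up a y' = dy/dx factor.

With everything moved to the left-hand side, differentiate term by term:
  d/dx[xy/(x + y)] = xy(-y' - 1)/(x + y)^2 + x·y'/(x + y) + y/(x + y)
  d/dx[-11] = 0

Separating the contributions that come from x directly and those that come through y:
  without y':      -xy/(x + y)^2 + y/(x + y)
  multiplying y':  -xy/(x + y)^2 + x/(x + y)

so (-xy/(x + y)^2 + y/(x + y)) + (-xy/(x + y)^2 + x/(x + y))·y' = 0, and therefore
  dy/dx = -(-xy/(x + y)^2 + y/(x + y))/(-xy/(x + y)^2 + x/(x + y))
        = -(y^2/(x + y)^2)/(x^2/(x + y)^2) = -y^2/x^2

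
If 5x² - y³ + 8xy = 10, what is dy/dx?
Apply d/dx to both sides, remembering that y depends on x. Each occurrence of y therefore brings in a y' = dy/dx via the chain rule.

With F(x, y) equal to the left-hand side minus the right, differentiate F term by term:
  d/dx[5x^2] = 10x
  d/dx[8xy] = 8x·y' + 8y
  d/dx[-y^3] = -3y^2·y'
  d/dx[-10] = 0
Adding these up, d/dx[F] = 0 becomes
  (10x + 8y) + (8x - 3y^2)·y' = 0,
so isolating y',
  dy/dx = -(10x + 8y)/(8x - 3y^2) = 2(-5x - 4y)/(8x - 3y^2)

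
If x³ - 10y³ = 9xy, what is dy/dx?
Take d/dx of both sides. Since y is implicitly a function of x, the chain rule attaches a y' = dy/dx factor whenever we differentiate through y.

Set F(x, y) = (left side) − (right side), so the curve is F = 0. Differentiating each term of F:
  d/dx[x^3] = 3x^2
  d/dx[-9xy] = -9x·y' - 9y
  d/dx[-10y^3] = -30y^2·y'

Collecting, the y'-free part is the partial derivative in x and the y' coefficient is the partial derivative in y:
  ∂F/∂x = 3x^2 - 9y
  ∂F/∂y = -9x - 30y^2

so d/dx[F(x, y(x))] = ∂F/∂x + (∂F/∂y)·y' = 0. Rearranging,
  dy/dx = -(∂F/∂x)/(∂F/∂y) = -(3x^2 - 9y)/(-9x - 30y^2) = (x^2 - 3y)/(3x + 10y^2)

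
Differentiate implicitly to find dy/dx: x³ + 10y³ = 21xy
Apply d/dx to both sides, remembering that y depends on x. Each occurrence of y therefore brings in a y' = dy/dx via the chain rule.

With F(x, y) equal to the left-hand side minus the right, differentiate F term by term:
  d/dx[x^3] = 3x^2
  d/dx[-21xy] = -21x·y' - 21y
  d/dx[10y^3] = 30y^2·y'
Adding these up, d/dx[F] = 0 becomes
  (3x^2 - 21y) + (-21x + 30y^2)·y' = 0,
so isolating y',
  dy/dx = -(3x^2 - 21y)/(-21x + 30y^2) = (x^2 - 7y)/(7x - 10y^2)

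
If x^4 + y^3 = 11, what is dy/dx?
Differentiate both sides with respect to x, treating y as y(x). By the chain rule, any term containing y contributes a factor of y' = dy/dx when we differentiate it.

Move every term to one side and write the relation as F(x, y) = 0. Term by term,
  d/dx[x^4] = 4x^3
  d/dx[y^3] = 3y^2·y'
  d/dx[-11] = 0

The pieces without y' make up ∂F/∂x and the coefficient of y' is ∂F/∂y:
  ∂F/∂x = 4x^3,
  ∂F/∂y = 3y^2.

Since d/dx[F] = ∂F/∂x + (∂F/∂y)·y' = 0, solve for y':
  (∂F/∂y)·y' = -∂F/∂x
  dy/dx = -(∂F/∂x)/(∂F/∂y) = -(4x^3)/(3y^2) = -4x^3/(3y^2)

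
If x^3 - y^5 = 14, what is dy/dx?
Take d/dx of both sides. Since y is implicitly a function of x, the chain rule attaches a y' = dy/dx factor whenever we differentiate through y.

Set F(x, y) = (left side) − (right side), so the curve is F = 0. Differentiating each term of F:
  d/dx[x^3] = 3x^2
  d/dx[-y^5] = -5y^4·y'
  d/dx[-14] = 0

Collecting, the y'-free part is the partial derivative in x and the y' coefficient is the partial derivative in y:
  ∂F/∂x = 3x^2
  ∂F/∂y = -5y^4

so d/dx[F(x, y(x))] = ∂F/∂x + (∂F/∂y)·y' = 0. Rearranging,
  dy/dx = -(∂F/∂x)/(∂F/∂y) = -(3x^2)/(-5y^4) = 3x^2/(5y^4)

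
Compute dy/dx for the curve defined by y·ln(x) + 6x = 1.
Differentiate the relation implicitly: treat y = y(x) and apply the chain rule, so every y-derivative picks up a y' = dy/dx factor.

With everything moved to the left-hand side, differentiate term by term:
  d/dx[6x] = 6
  d/dx[y·ln(x)] = y'·ln(x) + y/x
  d/dx[-1] = 0

Separating the contributions that come from x directly and those that come through y:
  without y':      6 + y/x
  multiplying y':  ln(x)

so (6 + y/x) + (ln(x))·y' = 0, and therefore
  dy/dx = -(6 + y/x)/(ln(x))
        = -((6x + y)/x)/(ln(x)) = (-6x - y)/(x·ln(x))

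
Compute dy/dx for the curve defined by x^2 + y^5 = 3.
Take d/dx of both sides. Since y is implicitly a function of x, the chain rule attaches a y' = dy/dx factor whenever we differentiate through y.

Set F(x, y) = (left side) − (right side), so the curve is F = 0. Differentiating each term of F:
  d/dx[x^2] = 2x
  d/dx[y^5] = 5y^4·y'
  d/dx[-3] = 0

Collecting, the y'-free part is the partial derivative in x and the y' coefficient is the partial derivative in y:
  ∂F/∂x = 2x
  ∂F/∂y = 5y^4

so d/dx[F(x, y(x))] = ∂F/∂x + (∂F/∂y)·y' = 0. Rearranging,
  dy/dx = -(∂F/∂x)/(∂F/∂y) = -(2x)/(5y^4) = -2x/(5y^4)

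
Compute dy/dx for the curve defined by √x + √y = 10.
Differentiate both sides with respect to x, treating y as y(x). By the chain rule, any term containing y contributes a factor of y' = dy/dx when we differentiate it.

Move every term to one side and write the relation as F(x, y) = 0. Term by term,
  d/dx[√(x)] = 1/(2√(x))
  d/dx[√(y)] = y'/(2√(y))
  d/dx[-10] = 0

The pieces without y' make up ∂F/∂x and the coefficient of y' is ∂F/∂y:
  ∂F/∂x = 1/(2√(x)),
  ∂F/∂y = 1/(2√(y)).

Since d/dx[F] = ∂F/∂x + (∂F/∂y)·y' = 0, solve for y':
  (∂F/∂y)·y' = -∂F/∂x
  dy/dx = -(∂F/∂x)/(∂F/∂y) = -(1/(2√(x)))/(1/(2√(y))) = -√(y)/√(x)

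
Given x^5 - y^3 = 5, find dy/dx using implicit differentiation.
Differentiate both sides with respect to x, treating y as y(x). By the chain rule, any term containing y contributes a factor of y' = dy/dx when we differentiate it.

Move every term to one side and write the relation as F(x, y) = 0. Term by term,
  d/dx[x^5] = 5x^4
  d/dx[-y^3] = -3y^2·y'
  d/dx[-5] = 0

The pieces without y' make up ∂F/∂x and the coefficient of y' is ∂F/∂y:
  ∂F/∂x = 5x^4,
  ∂F/∂y = -3y^2.

Since d/dx[F] = ∂F/∂x + (∂F/∂y)·y' = 0, solve for y':
  (∂F/∂y)·y' = -∂F/∂x
  dy/dx = -(∂F/∂x)/(∂F/∂y) = -(5x^4)/(-3y^2) = 5x^4/(3y^2)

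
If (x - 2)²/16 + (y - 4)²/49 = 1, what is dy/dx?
Differentiate the relation implicitly: treat y = y(x) and apply the chain rule, so every y-derivative picks up a y' = dy/dx factor.

With everything moved to the left-hand side, differentiate term by term:
  d/dx[(x - 2)^2/16] = x/8 - 1/4
  d/dx[(y - 4)^2/49] = 2·y'(y - 4)/49
  d/dx[-1] = 0

Separating the contributions that come from x directly and those that come through y:
  without y':      x/8 - 1/4
  multiplying y':  2y/49 - 8/49

so (x/8 - 1/4) + (2y/49 - 8/49)·y' = 0, and therefore
  dy/dx = -(x/8 - 1/4)/(2y/49 - 8/49)
        = -((x - 2)/8)/(2(y - 4)/49) = 49(2 - x)/(16(y - 4))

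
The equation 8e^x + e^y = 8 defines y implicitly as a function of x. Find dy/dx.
Differentiate both sides with respect to x, treating y as y(x). By the chain rule, any term containing y contributes a factor of y' = dy/dx when we differentiate it.

Move every term to one side and write the relation as F(x, y) = 0. Term by term,
  d/dx[8e^(x)] = 8e^(x)
  d/dx[e^(y)] = y'·e^(y)
  d/dx[-8] = 0

The pieces without y' make up ∂F/∂x and the coefficient of y' is ∂F/∂y:
  ∂F/∂x = 8e^(x),
  ∂F/∂y = e^(y).

Since d/dx[F] = ∂F/∂x + (∂F/∂y)·y' = 0, solve for y':
  (∂F/∂y)·y' = -∂F/∂x
  dy/dx = -(∂F/∂x)/(∂F/∂y) = -(8e^(x))/(e^(y)) = -8e^(x - y)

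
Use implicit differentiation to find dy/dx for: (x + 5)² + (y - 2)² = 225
Apply d/dx to both sides, remembering that y depends on x. Each occurrence of y therefore brings in a y' = dy/dx via the chain rule.

With F(x, y) equal to the left-hand side minus the right, differentiate F term by term:
  d/dx[(x + 5)^2] = 2x + 10
  d/dx[(y - 2)^2] = 2·y'(y - 2)
  d/dx[-225] = 0
Adding these up, d/dx[F] = 0 becomes
  (2x + 10) + (2y - 4)·y' = 0,
so isolating y',
  dy/dx = -(2x + 10)/(2y - 4) = (-x - 5)/(y - 2)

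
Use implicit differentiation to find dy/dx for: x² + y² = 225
Differentiate both sides with respect to x, treating y as y(x). By the chain rule, any term containing y contributes a factor of y' = dy/dx when we differentiate it.

Move every term to one side and write the relation as F(x, y) = 0. Term by term,
  d/dx[x^2] = 2x
  d/dx[y^2] = 2y·y'
  d/dx[-225] = 0

The pieces without y' make up ∂F/∂x and the coefficient of y' is ∂F/∂y:
  ∂F/∂x = 2x,
  ∂F/∂y = 2y.

Since d/dx[F] = ∂F/∂x + (∂F/∂y)·y' = 0, solve for y':
  (∂F/∂y)·y' = -∂F/∂x
  dy/dx = -(∂F/∂x)/(∂F/∂y) = -(2x)/(2y) = -x/y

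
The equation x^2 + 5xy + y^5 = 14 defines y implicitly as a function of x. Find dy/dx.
Take d/dx of both sides. Since y is implicitly a function of x, the chain rule attaches a y' = dy/dx factor whenever we differentiate through y.

Set F(x, y) = (left side) − (right side), so the curve is F = 0. Differentiating each term of F:
  d/dx[x^2] = 2x
  d/dx[5xy] = 5x·y' + 5y
  d/dx[y^5] = 5y^4·y'
  d/dx[-14] = 0

Collecting, the y'-free part is the partial derivative in x and the y' coefficient is the partial derivative in y:
  ∂F/∂x = 2x + 5y
  ∂F/∂y = 5x + 5y^4

so d/dx[F(x, y(x))] = ∂F/∂x + (∂F/∂y)·y' = 0. Rearranging,
  dy/dx = -(∂F/∂x)/(∂F/∂y) = -(2x + 5y)/(5x + 5y^4) = (-2x/5 - y)/(x + y^4)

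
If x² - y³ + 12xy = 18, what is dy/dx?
Take d/dx of both sides. Since y is implicitly a function of x, the chain rule attaches a y' = dy/dx factor whenever we differentiate through y.

Set F(x, y) = (left side) − (right side), so the curve is F = 0. Differentiating each term of F:
  d/dx[x^2] = 2x
  d/dx[12xy] = 12x·y' + 12y
  d/dx[-y^3] = -3y^2·y'
  d/dx[-18] = 0

Collecting, the y'-free part is the partial derivative in x and the y' coefficient is the partial derivative in y:
  ∂F/∂x = 2x + 12y
  ∂F/∂y = 12x - 3y^2

so d/dx[F(x, y(x))] = ∂F/∂x + (∂F/∂y)·y' = 0. Rearranging,
  dy/dx = -(∂F/∂x)/(∂F/∂y) = -(2x + 12y)/(12x - 3y^2) = 2(-x - 6y)/(3(4x - y^2))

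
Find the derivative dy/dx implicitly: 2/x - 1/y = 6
Apply d/dx to both sides, remembering that y depends on x. Each occurrence of y therefore brings in a y' = dy/dx via the chain rule.

With F(x, y) equal to the left-hand side minus the right, differentiate F term by term:
  d/dx[-1/y] = y'/y^2
  d/dx[2/x] = -2/x^2
  d/dx[-6] = 0
Adding these up, d/dx[F] = 0 becomes
  (-2/x^2) + (y^(-2))·y' = 0,
so isolating y',
  dy/dx = -(-2/x^2)/(y^(-2)) = 2y^2/x^2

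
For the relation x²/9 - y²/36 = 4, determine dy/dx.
Differentiate the relation implicitly: treat y = y(x) and apply the chain rule, so every y-derivative picks up a y' = dy/dx factor.

With everything moved to the left-hand side, differentiate term by term:
  d/dx[x^2/9] = 2x/9
  d/dx[-y^2/36] = -y·y'/18
  d/dx[-4] = 0

Separating the contributions that come from x directly and those that come through y:
  without y':      2x/9
  multiplying y':  -y/18

so (2x/9) + (-y/18)·y' = 0, and therefore
  dy/dx = -(2x/9)/(-y/18) = 4x/y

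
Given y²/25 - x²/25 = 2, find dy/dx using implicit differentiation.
Differentiate the relation implicitly: treat y = y(x) and apply the chain rule, so every y-derivative picks up a y' = dy/dx factor.

With everything moved to the left-hand side, differentiate term by term:
  d/dx[-x^2/25] = -2x/25
  d/dx[y^2/25] = 2y·y'/25
  d/dx[-2] = 0

Separating the contributions that come from x directly and those that come through y:
  without y':      -2x/25
  multiplying y':  2y/25

so (-2x/25) + (2y/25)·y' = 0, and therefore
  dy/dx = -(-2x/25)/(2y/25) = x/y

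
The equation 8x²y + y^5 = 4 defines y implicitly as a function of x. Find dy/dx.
Apply d/dx to both sides, remembering that y depends on x. Each occurrence of y therefore brings in a y' = dy/dx via the chain rule.

With F(x, y) equal to the left-hand side minus the right, differentiate F term by term:
  d/dx[8x^2y] = 8x^2·y' + 16xy
  d/dx[y^5] = 5y^4·y'
  d/dx[-4] = 0
Adding these up, d/dx[F] = 0 becomes
  (16xy) + (8x^2 + 5y^4)·y' = 0,
so isolating y',
  dy/dx = -(16xy)/(8x^2 + 5y^4) = -16xy/(8x^2 + 5y^4)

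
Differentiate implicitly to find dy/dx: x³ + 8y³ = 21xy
Apply d/dx to both sides, remembering that y depends on x. Each occurrence of y therefore brings in a y' = dy/dx via the chain rule.

With F(x, y) equal to the left-hand side minus the right, differentiate F term by term:
  d/dx[x^3] = 3x^2
  d/dx[-21xy] = -21x·y' - 21y
  d/dx[8y^3] = 24y^2·y'
Adding these up, d/dx[F] = 0 becomes
  (3x^2 - 21y) + (-21x + 24y^2)·y' = 0,
so isolating y',
  dy/dx = -(3x^2 - 21y)/(-21x + 24y^2) = (x^2 - 7y)/(7x - 8y^2)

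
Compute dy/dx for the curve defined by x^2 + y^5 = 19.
Differentiate both sides with respect to x, treating y as y(x). By the chain rule, any term containing y contributes a factor of y' = dy/dx when we differentiate it.

Move every term to one side and write the relation as F(x, y) = 0. Term by term,
  d/dx[x^2] = 2x
  d/dx[y^5] = 5y^4·y'
  d/dx[-19] = 0

The pieces without y' make up ∂F/∂x and the coefficient of y' is ∂F/∂y:
  ∂F/∂x = 2x,
  ∂F/∂y = 5y^4.

Since d/dx[F] = ∂F/∂x + (∂F/∂y)·y' = 0, solve for y':
  (∂F/∂y)·y' = -∂F/∂x
  dy/dx = -(∂F/∂x)/(∂F/∂y) = -(2x)/(5y^4) = -2x/(5y^4)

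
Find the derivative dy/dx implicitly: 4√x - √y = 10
Apply d/dx to both sides, remembering that y depends on x. Each occurrence of y therefore brings in a y' = dy/dx via the chain rule.

With F(x, y) equal to the left-hand side minus the right, differentiate F term by term:
  d/dx[4√(x)] = 2/√(x)
  d/dx[-√(y)] = -y'/(2√(y))
  d/dx[-10] = 0
Adding these up, d/dx[F] = 0 becomes
  (2/√(x)) + (-1/(2√(y)))·y' = 0,
so isolating y',
  dy/dx = -(2/√(x))/(-1/(2√(y))) = 4√(y)/√(x)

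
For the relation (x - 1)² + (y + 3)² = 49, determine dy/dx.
Take d/dx of both sides. Since y is implicitly a function of x, the chain rule attaches a y' = dy/dx factor whenever we differentiate through y.

Set F(x, y) = (left side) − (right side), so the curve is F = 0. Differentiating each term of F:
  d/dx[(x - 1)^2] = 2x - 2
  d/dx[(y + 3)^2] = 2·y'(y + 3)
  d/dx[-49] = 0

Collecting, the y'-free part is the partial derivative in x and the y' coefficient is the partial derivative in y:
  ∂F/∂x = 2x - 2
  ∂F/∂y = 2y + 6

so d/dx[F(x, y(x))] = ∂F/∂x + (∂F/∂y)·y' = 0. Rearranging,
  dy/dx = -(∂F/∂x)/(∂F/∂y) = -(2x - 2)/(2y + 6) = (1 - x)/(y + 3)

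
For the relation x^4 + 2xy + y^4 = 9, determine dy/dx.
Differentiate the relation implicitly: treat y = y(x) and apply the chain rule, so every y-derivative picks up a y' = dy/dx factor.

With everything moved to the left-hand side, differentiate term by term:
  d/dx[x^4] = 4x^3
  d/dx[2xy] = 2x·y' + 2y
  d/dx[y^4] = 4y^3·y'
  d/dx[-9] = 0

Separating the contributions that come from x directly and those that come through y:
  without y':      4x^3 + 2y
  multiplying y':  2x + 4y^3

so (4x^3 + 2y) + (2x + 4y^3)·y' = 0, and therefore
  dy/dx = -(4x^3 + 2y)/(2x + 4y^3) = (-2x^3 - y)/(x + 2y^3)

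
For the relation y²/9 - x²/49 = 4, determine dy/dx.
Take d/dx of both sides. Since y is implicitly a function of x, the chain rule attaches a y' = dy/dx factor whenever we differentiate through y.

Set F(x, y) = (left side) − (right side), so the curve is F = 0. Differentiating each term of F:
  d/dx[-x^2/49] = -2x/49
  d/dx[y^2/9] = 2y·y'/9
  d/dx[-4] = 0

Collecting, the y'-free part is the partial derivative in x and the y' coefficient is the partial derivative in y:
  ∂F/∂x = -2x/49
  ∂F/∂y = 2y/9

so d/dx[F(x, y(x))] = ∂F/∂x + (∂F/∂y)·y' = 0. Rearranging,
  dy/dx = -(∂F/∂x)/(∂F/∂y) = -(-2x/49)/(2y/9) = 9x/(49y)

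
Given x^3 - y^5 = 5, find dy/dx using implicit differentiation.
Apply d/dx to both sides, remembering that y depends on x. Each occurrence of y therefore brings in a y' = dy/dx via the chain rule.

With F(x, y) equal to the left-hand side minus the right, differentiate F term by term:
  d/dx[x^3] = 3x^2
  d/dx[-y^5] = -5y^4·y'
  d/dx[-5] = 0
Adding these up, d/dx[F] = 0 becomes
  (3x^2) + (-5y^4)·y' = 0,
so isolating y',
  dy/dx = -(3x^2)/(-5y^4) = 3x^2/(5y^4)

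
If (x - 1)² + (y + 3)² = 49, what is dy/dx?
Differentiate both sides with respect to x, treating y as y(x). By the chain rule, any term containing y contributes a factor of y' = dy/dx when we differentiate it.

Move every term to one side and write the relation as F(x, y) = 0. Term by term,
  d/dx[(x - 1)^2] = 2x - 2
  d/dx[(y + 3)^2] = 2·y'(y + 3)
  d/dx[-49] = 0

The pieces without y' make up ∂F/∂x and the coefficient of y' is ∂F/∂y:
  ∂F/∂x = 2x - 2,
  ∂F/∂y = 2y + 6.

Since d/dx[F] = ∂F/∂x + (∂F/∂y)·y' = 0, solve for y':
  (∂F/∂y)·y' = -∂F/∂x
  dy/dx = -(∂F/∂x)/(∂F/∂y) = -(2x - 2)/(2y + 6) = (1 - x)/(y + 3)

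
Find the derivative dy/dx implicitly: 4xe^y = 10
Apply d/dx to both sides, remembering that y depends on x. Each occurrence of y therefore brings in a y' = dy/dx via the chain rule.

With F(x, y) equal to the left-hand side minus the right, differentiate F term by term:
  d/dx[4x·e^(y)] = 4x·y'·e^(y) + 4e^(y)
  d/dx[-10] = 0
Adding these up, d/dx[F] = 0 becomes
  (4e^(y)) + (4x·e^(y))·y' = 0,
so isolating y',
  dy/dx = -(4e^(y))/(4x·e^(y)) = -1/x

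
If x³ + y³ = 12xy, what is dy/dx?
Apply d/dx to both sides, remembering that y depends on x. Each occurrence of y therefore brings in a y' = dy/dx via the chain rule.

With F(x, y) equal to the left-hand side minus the right, differentiate F term by term:
  d/dx[x^3] = 3x^2
  d/dx[-12xy] = -12x·y' - 12y
  d/dx[y^3] = 3y^2·y'
Adding these up, d/dx[F] = 0 becomes
  (3x^2 - 12y) + (-12x + 3y^2)·y' = 0,
so isolating y',
  dy/dx = -(3x^2 - 12y)/(-12x + 3y^2) = (x^2 - 4y)/(4x - y^2)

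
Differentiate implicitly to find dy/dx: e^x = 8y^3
Take d/dx of both sides. Since y is implicitly a function of x, the chain rule attaches a y' = dy/dx factor whenever we differentiate through y.

Set F(x, y) = (left side) − (right side), so the curve is F = 0. Differentiating each term of F:
  d/dx[-8y^3] = -24y^2·y'
  d/dx[e^(x)] = e^(x)

Collecting, the y'-free part is the partial derivative in x and the y' coefficient is the partial derivative in y:
  ∂F/∂x = e^(x)
  ∂F/∂y = -24y^2

so d/dx[F(x, y(x))] = ∂F/∂x + (∂F/∂y)·y' = 0. Rearranging,
  dy/dx = -(∂F/∂x)/(∂F/∂y) = -(e^(x))/(-24y^2) = e^(x)/(24y^2)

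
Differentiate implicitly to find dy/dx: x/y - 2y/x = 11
Differentiate the relation implicitly: treat y = y(x) and apply the chain rule, so every y-derivative picks up a y' = dy/dx factor.

With everything moved to the left-hand side, differentiate term by term:
  d/dx[x/y] = -x·y'/y^2 + 1/y
  d/dx[-2y/x] = -2·y'/x + 2y/x^2
  d/dx[-11] = 0

Separating the contributions that come from x directly and those that come through y:
  without y':      1/y + 2y/x^2
  multiplying y':  -x/y^2 - 2/x

so (1/y + 2y/x^2) + (-x/y^2 - 2/x)·y' = 0, and therefore
  dy/dx = -(1/y + 2y/x^2)/(-x/y^2 - 2/x)
        = -((x^2 + 2y^2)/(x^2y))/(-(x^2 + 2y^2)/(xy^2)) = y/x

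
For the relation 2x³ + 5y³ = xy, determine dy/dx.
Differentiate the relation implicitly: treat y = y(x) and apply the chain rule, so every y-derivative picks up a y' = dy/dx factor.

With everything moved to the left-hand side, differentiate term by term:
  d/dx[2x^3] = 6x^2
  d/dx[-xy] = -x·y' - y
  d/dx[5y^3] = 15y^2·y'

Separating the contributions that come from x directly and those that come through y:
  without y':      6x^2 - y
  multiplying y':  -x + 15y^2

so (6x^2 - y) + (-x + 15y^2)·y' = 0, and therefore
  dy/dx = -(6x^2 - y)/(-x + 15y^2) = (6x^2 - y)/(x - 15y^2)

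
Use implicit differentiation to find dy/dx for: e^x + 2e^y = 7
Apply d/dx to both sides, remembering that y depends on x. Each occurrence of y therefore brings in a y' = dy/dx via the chain rule.

With F(x, y) equal to the left-hand side minus the right, differentiate F term by term:
  d/dx[e^(x)] = e^(x)
  d/dx[2e^(y)] = 2·y'·e^(y)
  d/dx[-7] = 0
Adding these up, d/dx[F] = 0 becomes
  (e^(x)) + (2e^(y))·y' = 0,
so isolating y',
  dy/dx = -(e^(x))/(2e^(y)) = -e^(x - y)/2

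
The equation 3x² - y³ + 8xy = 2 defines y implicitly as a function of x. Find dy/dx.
Differentiate both sides with respect to x, treating y as y(x). By the chain rule, any term containing y contributes a factor of y' = dy/dx when we differentiate it.

Move every term to one side and write the relation as F(x, y) = 0. Term by term,
  d/dx[3x^2] = 6x
  d/dx[8xy] = 8x·y' + 8y
  d/dx[-y^3] = -3y^2·y'
  d/dx[-2] = 0

The pieces without y' make up ∂F/∂x and the coefficient of y' is ∂F/∂y:
  ∂F/∂x = 6x + 8y,
  ∂F/∂y = 8x - 3y^2.

Since d/dx[F] = ∂F/∂x + (∂F/∂y)·y' = 0, solve for y':
  (∂F/∂y)·y' = -∂F/∂x
  dy/dx = -(∂F/∂x)/(∂F/∂y) = -(6x + 8y)/(8x - 3y^2) = 2(-3x - 4y)/(8x - 3y^2)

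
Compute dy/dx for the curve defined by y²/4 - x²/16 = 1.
Differentiate both sides with respect to x, treating y as y(x). By the chain rule, any term containing y contributes a factor of y' = dy/dx when we differentiate it.

Move every term to one side and write the relation as F(x, y) = 0. Term by term,
  d/dx[-x^2/16] = -x/8
  d/dx[y^2/4] = y·y'/2
  d/dx[-1] = 0

The pieces without y' make up ∂F/∂x and the coefficient of y' is ∂F/∂y:
  ∂F/∂x = -x/8,
  ∂F/∂y = y/2.

Since d/dx[F] = ∂F/∂x + (∂F/∂y)·y' = 0, solve for y':
  (∂F/∂y)·y' = -∂F/∂x
  dy/dx = -(∂F/∂x)/(∂F/∂y) = -(-x/8)/(y/2) = x/(4y)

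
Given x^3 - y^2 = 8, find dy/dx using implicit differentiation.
Take d/dx of both sides. Since y is implicitly a function of x, the chain rule attaches a y' = dy/dx factor whenever we differentiate through y.

Set F(x, y) = (left side) − (right side), so the curve is F = 0. Differentiating each term of F:
  d/dx[x^3] = 3x^2
  d/dx[-y^2] = -2y·y'
  d/dx[-8] = 0

Collecting, the y'-free part is the partial derivative in x and the y' coefficient is the partial derivative in y:
  ∂F/∂x = 3x^2
  ∂F/∂y = -2y

so d/dx[F(x, y(x))] = ∂F/∂x + (∂F/∂y)·y' = 0. Rearranging,
  dy/dx = -(∂F/∂x)/(∂F/∂y) = -(3x^2)/(-2y) = 3x^2/(2y)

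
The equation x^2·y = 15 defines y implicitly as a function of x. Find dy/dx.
Differentiate the relation implicitly: treat y = y(x) and apply the chain rule, so every y-derivative picks up a y' = dy/dx factor.

With everything moved to the left-hand side, differentiate term by term:
  d/dx[x^2y] = x^2·y' + 2xy
  d/dx[-15] = 0

Separating the contributions that come from x directly and those that come through y:
  without y':      2xy
  multiplying y':  x^2

so (2xy) + (x^2)·y' = 0, and therefore
  dy/dx = -(2xy)/(x^2) = -2y/x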